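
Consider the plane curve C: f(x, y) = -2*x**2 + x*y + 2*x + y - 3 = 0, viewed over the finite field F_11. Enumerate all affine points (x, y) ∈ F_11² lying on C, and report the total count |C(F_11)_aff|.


Affine F_11-points: {(0, 3), (1, 7), (2, 6), (3, 1), (4, 1), (5, 9), (6, 9), (7, 4), (8, 3), (9, 7)}; count = 10.

For each of the 121 pairs (x, y) ∈ F_11², evaluate f(x, y) mod 11. Record the zeros.
  x = 0: [0↦8, 1↦9, 2↦10, 3↦0, 4↦1, 5↦2, 6↦3, 7↦4, 8↦5, 9↦6, 10↦7]  zeros at y ∈ {3}
  x = 1: [0↦8, 1↦10, 2↦1, 3↦3, 4↦5, 5↦7, 6↦9, 7↦0, 8↦2, 9↦4, 10↦6]  zeros at y ∈ {7}
  x = 2: [0↦4, 1↦7, 2↦10, 3↦2, 4↦5, 5↦8, 6↦0, 7↦3, 8↦6, 9↦9, 10↦1]  zeros at y ∈ {6}
  x = 3: [0↦7, 1↦0, 2↦4, 3↦8, 4↦1, 5↦5, 6↦9, 7↦2, 8↦6, 9↦10, 10↦3]  zeros at y ∈ {1}
  x = 4: [0↦6, 1↦0, 2↦5, 3↦10, 4↦4, 5↦9, 6↦3, 7↦8, 8↦2, 9↦7, 10↦1]  zeros at y ∈ {1}
  x = 5: [0↦1, 1↦7, 2↦2, 3↦8, 4↦3, 5↦9, 6↦4, 7↦10, 8↦5, 9↦0, 10↦6]  zeros at y ∈ {9}
  x = 6: [0↦3, 1↦10, 2↦6, 3↦2, 4↦9, 5↦5, 6↦1, 7↦8, 8↦4, 9↦0, 10↦7]  zeros at y ∈ {9}
  x = 7: [0↦1, 1↦9, 2↦6, 3↦3, 4↦0, 5↦8, 6↦5, 7↦2, 8↦10, 9↦7, 10↦4]  zeros at y ∈ {4}
  x = 8: [0↦6, 1↦4, 2↦2, 3↦0, 4↦9, 5↦7, 6↦5, 7↦3, 8↦1, 9↦10, 10↦8]  zeros at y ∈ {3}
  x = 9: [0↦7, 1↦6, 2↦5, 3↦4, 4↦3, 5↦2, 6↦1, 7↦0, 8↦10, 9↦9, 10↦8]  zeros at y ∈ {7}
  x = 10: [0↦4, 1↦4, 2↦4, 3↦4, 4↦4, 5↦4, 6↦4, 7↦4, 8↦4, 9↦4, 10↦4]  zeros at y ∈ ∅
Collecting zeros: affine points = {(0, 3), (1, 7), (2, 6), (3, 1), (4, 1), (5, 9), (6, 9), (7, 4), (8, 3), (9, 7)}.
Total count |C(F_11)_aff| = 10.


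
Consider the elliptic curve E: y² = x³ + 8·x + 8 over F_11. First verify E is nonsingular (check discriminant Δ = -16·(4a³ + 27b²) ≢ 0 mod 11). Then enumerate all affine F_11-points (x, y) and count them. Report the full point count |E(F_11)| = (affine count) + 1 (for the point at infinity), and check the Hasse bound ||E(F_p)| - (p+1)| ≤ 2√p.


Affine points = {(3, 2), (3, 9), (4, 4), (4, 7), (7, 0), (8, 1), (8, 10)}; affine count = 7; |E(F_11)| = 8.

Discriminant check: Δ ∝ 4a³ + 27b² = 4·8³ + 27·8² = 4·512 + 27·64 ≡ 3 (mod 11). Nonzero ⇒ E is nonsingular.
For each x ∈ F_11, compute rhs = x³ + 8·x + 8 mod 11, then count y ∈ F_11 with y² ≡ rhs.
  x = 0: rhs = 8, matching y values: none (0 points).
  x = 1: rhs = 6, matching y values: none (0 points).
  x = 2: rhs = 10, matching y values: none (0 points).
  x = 3: rhs = 4, matching y values: 2, 9 (2 points).
  x = 4: rhs = 5, matching y values: 4, 7 (2 points).
  x = 5: rhs = 8, matching y values: none (0 points).
  x = 6: rhs = 8, matching y values: none (0 points).
  x = 7: rhs = 0, matching y values: 0 (1 points).
  x = 8: rhs = 1, matching y values: 1, 10 (2 points).
  x = 9: rhs = 6, matching y values: none (0 points).
  x = 10: rhs = 10, matching y values: none (0 points).
Total affine count: 7.
Full point count |E(F_11)| = 7 + 1 = 8.
Hasse bound: |8 − (11+1)| = |-4| = 4 ≤ 2√11 ≈ 6.6332 ✓.


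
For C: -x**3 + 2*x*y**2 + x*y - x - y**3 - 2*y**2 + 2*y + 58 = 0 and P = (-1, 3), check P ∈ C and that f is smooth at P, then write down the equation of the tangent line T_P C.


Tangent line at P: 17*x - 50*y + 167 = 0.

Step 1: f(-1, 3) = 0, so P lies on C.
Step 2: partial derivatives
  f_x(x, y) = -3*x**2 + 2*y**2 + y - 1, f_y(x, y) = 4*x*y + x - 3*y**2 - 4*y + 2.
  f_x(P) = 17, f_y(P) = -50 (gradient nonzero, so P is smooth).
Step 3: tangent line at P: 17·(x − -1) + -50·(y − 3) = 0.
Expanding: 17*x - 50*y + 167 = 0.


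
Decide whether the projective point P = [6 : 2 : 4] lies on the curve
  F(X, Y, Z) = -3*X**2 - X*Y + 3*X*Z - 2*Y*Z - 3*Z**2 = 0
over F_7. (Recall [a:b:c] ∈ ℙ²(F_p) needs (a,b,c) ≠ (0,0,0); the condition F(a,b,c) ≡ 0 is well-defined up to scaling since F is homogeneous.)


F(6,2,4) ≡ 0 (mod 7); P is on the curve.

Evaluate F(6, 2, 4) term-by-term (mod 7).
  -3*X**2 ↦ -3·36·1·1 = -108
  -X*Y ↦ -1·6·2·1 = -12
  3*X*Z ↦ 3·6·1·4 = 72
  -2*Y*Z ↦ -2·1·2·4 = -16
  -3*Z**2 ↦ -3·1·1·16 = -48
Sum: F(6, 2, 4) = (-108) + (-12) + (72) + (-16) + (-48) = -112.
Reducing mod 7: -112 ≡ 0 (mod 7).
Since F(a, b, c) ≡ 0 (mod 7), P lies on the curve.


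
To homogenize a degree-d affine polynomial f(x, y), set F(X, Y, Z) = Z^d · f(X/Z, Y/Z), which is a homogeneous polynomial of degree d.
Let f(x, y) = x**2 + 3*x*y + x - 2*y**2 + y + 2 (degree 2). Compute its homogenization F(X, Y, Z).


F(X, Y, Z) = X**2 + 3*X*Y + X*Z - 2*Y**2 + Y*Z + 2*Z**2

deg(f) = 2.
Substitute x = X/Z, y = Y/Z into f, then multiply by Z^2.
  monomial 1·x^2·y^0 ↦ 1·X^2·Y^0·Z^0.
  monomial 3·x^1·y^1 ↦ 3·X^1·Y^1·Z^0.
  monomial 1·x^1·y^0 ↦ 1·X^1·Y^0·Z^1.
  monomial -2·x^0·y^2 ↦ -2·X^0·Y^2·Z^0.
  monomial 1·x^0·y^1 ↦ 1·X^0·Y^1·Z^1.
  monomial 2·x^0·y^0 ↦ 2·X^0·Y^0·Z^2.
Collecting: F(X, Y, Z) = X**2 + 3*X*Y + X*Z - 2*Y**2 + Y*Z + 2*Z**2.


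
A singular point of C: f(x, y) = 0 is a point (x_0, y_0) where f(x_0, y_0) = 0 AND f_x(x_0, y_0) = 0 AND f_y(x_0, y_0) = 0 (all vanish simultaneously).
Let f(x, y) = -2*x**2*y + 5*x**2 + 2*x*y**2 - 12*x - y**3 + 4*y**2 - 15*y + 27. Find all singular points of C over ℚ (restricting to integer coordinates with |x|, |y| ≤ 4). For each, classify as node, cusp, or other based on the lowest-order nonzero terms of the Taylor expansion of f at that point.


Singular points: {(3, 3)}; classification: node.

Compute partial derivatives:
  f_x = -4*x*y + 10*x + 2*y**2 - 12.
  f_y = -2*x**2 + 4*x*y - 3*y**2 + 8*y - 15.
Scan x_0 ∈ {−4, ..., 4}. For each x_0, f_y(x_0, y) is a polynomial in y; find its integer roots y ∈ {−4, ..., 4}, then test f_x and f at those candidates.
  x = -4: f_y(-4, y) = -3*y**2 - 8*y - 47; no integer root y with |y| ≤ 4.
  x = -3: f_y(-3, y) = -3*y**2 - 4*y - 33; no integer root y with |y| ≤ 4.
  x = -2: f_y(-2, y) = -3*y**2 - 23; no integer root y with |y| ≤ 4.
  x = -1: f_y(-1, y) = -3*y**2 + 4*y - 17; no integer root y with |y| ≤ 4.
  x = 0: f_y(0, y) = -3*y**2 + 8*y - 15; no integer root y with |y| ≤ 4.
  x = 1: f_y(1, y) = -3*y**2 + 12*y - 17; no integer root y with |y| ≤ 4.
  x = 2: f_y(2, y) = -3*y**2 + 16*y - 23; no integer root y with |y| ≤ 4.
  x = 3: f_y(3, y) = -3*y**2 + 20*y - 33; vanishes at y ∈ {3}. (3, 3): f_x = 0, f = 0 — SINGULAR.
  x = 4: f_y(4, y) = -3*y**2 + 24*y - 47; no integer root y with |y| ≤ 4.
Only singular point on the grid: (3, 3).
Classify: substitute x = 3 + u, y = 3 + v and expand: f = -2*u**2*v - u**2 + 2*u*v**2 - v**3 + v**2.
No constant or linear terms (consistent with a singular point). Quadratic part: -u**2 + v**2. Cubic part: -2*u**2*v + 2*u*v**2 - v**3.
The quadratic part v**2 - u**2 = (v − u)(v + u) splits into two distinct linear factors, so there are two distinct tangent lines y − 3 = ±(x − 3) — this is a node (ordinary double point).
Classification: node.


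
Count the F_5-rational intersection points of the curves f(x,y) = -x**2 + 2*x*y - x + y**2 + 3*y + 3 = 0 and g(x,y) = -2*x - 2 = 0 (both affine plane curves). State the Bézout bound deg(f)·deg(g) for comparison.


Common zeros: {(4, 1), (4, 3)}; count = 2; Bézout bound = 2.

deg(f) = 2, deg(g) = 1, so Bézout bound = 2.
Scan x ∈ F_5. For each x, list the y ∈ F_5 with f(x, y) ≡ 0 and those with g(x, y) ≡ 0 (mod 5); the common zeros in that column are the intersection.
  x = 0: f ≡ 0 at y ∈ ∅; g ≡ 0 at y ∈ ∅; common: ∅.
  x = 1: f ≡ 0 at y ∈ {2, 3}; g ≡ 0 at y ∈ ∅; common: ∅.
  x = 2: f ≡ 0 at y ∈ {1, 2}; g ≡ 0 at y ∈ ∅; common: ∅.
  x = 3: f ≡ 0 at y ∈ ∅; g ≡ 0 at y ∈ ∅; common: ∅.
  x = 4: f ≡ 0 at y ∈ {1, 3}; g ≡ 0 at y ∈ {0, 1, 2, 3, 4}; common: {1, 3}.
Collecting: common zeros = {(4, 1), (4, 3)}, so the count is 2.
Comparison with the Bézout bound: 2 ≤ 2 = deg(f)·deg(g), as expected for curves with no common component (the bound is attained).


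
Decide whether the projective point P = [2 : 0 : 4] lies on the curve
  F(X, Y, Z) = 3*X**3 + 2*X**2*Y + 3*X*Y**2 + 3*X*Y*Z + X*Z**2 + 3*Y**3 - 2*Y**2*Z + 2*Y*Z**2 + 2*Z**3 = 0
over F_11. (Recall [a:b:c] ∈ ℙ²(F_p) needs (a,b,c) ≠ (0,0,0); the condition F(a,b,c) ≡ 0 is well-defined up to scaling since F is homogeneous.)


F(2,0,4) ≡ 8 (mod 11); P is NOT on the curve.

Evaluate F(2, 0, 4) term-by-term (mod 11).
  3*X**3 ↦ 3·8·1·1 = 24
  2*X**2*Y ↦ 2·4·0·1 = 0
  3*X*Y**2 ↦ 3·2·0·1 = 0
  3*X*Y*Z ↦ 3·2·0·4 = 0
  X*Z**2 ↦ 1·2·1·16 = 32
  3*Y**3 ↦ 3·1·0·1 = 0
  -2*Y**2*Z ↦ -2·1·0·4 = 0
  2*Y*Z**2 ↦ 2·1·0·16 = 0
  2*Z**3 ↦ 2·1·1·64 = 128
Sum: F(2, 0, 4) = (24) + (0) + (0) + (0) + (32) + (0) + (0) + (0) + (128) = 184.
Reducing mod 11: 184 ≡ 8 (mod 11).
Since F(a, b, c) ≡ 8 ≠ 0 (mod 11), P does NOT lie on the curve.


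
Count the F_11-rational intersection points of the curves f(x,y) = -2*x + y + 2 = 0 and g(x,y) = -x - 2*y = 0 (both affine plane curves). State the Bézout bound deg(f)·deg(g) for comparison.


Common zeros: {(3, 4)}; count = 1; Bézout bound = 1.

deg(f) = 1, deg(g) = 1, so Bézout bound = 1.
Scan x ∈ F_11. For each x, list the y ∈ F_11 with f(x, y) ≡ 0 and those with g(x, y) ≡ 0 (mod 11); the common zeros in that column are the intersection.
  x = 0: f ≡ 0 at y ∈ {9}; g ≡ 0 at y ∈ {0}; common: ∅.
  x = 1: f ≡ 0 at y ∈ {0}; g ≡ 0 at y ∈ {5}; common: ∅.
  x = 2: f ≡ 0 at y ∈ {2}; g ≡ 0 at y ∈ {10}; common: ∅.
  x = 3: f ≡ 0 at y ∈ {4}; g ≡ 0 at y ∈ {4}; common: {4}.
  x = 4: f ≡ 0 at y ∈ {6}; g ≡ 0 at y ∈ {9}; common: ∅.
  x = 5: f ≡ 0 at y ∈ {8}; g ≡ 0 at y ∈ {3}; common: ∅.
  x = 6: f ≡ 0 at y ∈ {10}; g ≡ 0 at y ∈ {8}; common: ∅.
  x = 7: f ≡ 0 at y ∈ {1}; g ≡ 0 at y ∈ {2}; common: ∅.
  x = 8: f ≡ 0 at y ∈ {3}; g ≡ 0 at y ∈ {7}; common: ∅.
  x = 9: f ≡ 0 at y ∈ {5}; g ≡ 0 at y ∈ {1}; common: ∅.
  x = 10: f ≡ 0 at y ∈ {7}; g ≡ 0 at y ∈ {6}; common: ∅.
Collecting: common zeros = {(3, 4)}, so the count is 1.
Comparison with the Bézout bound: 1 ≤ 1 = deg(f)·deg(g), as expected for curves with no common component (the bound is attained).


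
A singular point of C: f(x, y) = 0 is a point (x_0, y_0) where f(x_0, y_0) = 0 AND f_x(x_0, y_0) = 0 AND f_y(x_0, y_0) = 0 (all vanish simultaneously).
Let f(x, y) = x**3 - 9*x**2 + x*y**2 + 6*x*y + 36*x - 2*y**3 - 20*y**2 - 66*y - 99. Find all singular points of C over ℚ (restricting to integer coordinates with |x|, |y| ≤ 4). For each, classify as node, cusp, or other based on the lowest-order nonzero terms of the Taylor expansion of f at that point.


Singular points: {(3, -3)}; classification: cusp.

Compute partial derivatives:
  f_x = 3*x**2 - 18*x + y**2 + 6*y + 36.
  f_y = 2*x*y + 6*x - 6*y**2 - 40*y - 66.
Scan x_0 ∈ {−4, ..., 4}. For each x_0, f_y(x_0, y) is a polynomial in y; find its integer roots y ∈ {−4, ..., 4}, then test f_x and f at those candidates.
  x = -4: f_y(-4, y) = -6*y**2 - 48*y - 90; vanishes at y ∈ {-3}. (-4, -3): f_x = 147 ≠ 0.
  x = -3: f_y(-3, y) = -6*y**2 - 46*y - 84; vanishes at y ∈ {-3}. (-3, -3): f_x = 108 ≠ 0.
  x = -2: f_y(-2, y) = -6*y**2 - 44*y - 78; vanishes at y ∈ {-3}. (-2, -3): f_x = 75 ≠ 0.
  x = -1: f_y(-1, y) = -6*y**2 - 42*y - 72; vanishes at y ∈ {-4, -3}. (-1, -4): f_x = 49 ≠ 0; (-1, -3): f_x = 48 ≠ 0.
  x = 0: f_y(0, y) = -6*y**2 - 40*y - 66; vanishes at y ∈ {-3}. (0, -3): f_x = 27 ≠ 0.
  x = 1: f_y(1, y) = -6*y**2 - 38*y - 60; vanishes at y ∈ {-3}. (1, -3): f_x = 12 ≠ 0.
  x = 2: f_y(2, y) = -6*y**2 - 36*y - 54; vanishes at y ∈ {-3}. (2, -3): f_x = 3 ≠ 0.
  x = 3: f_y(3, y) = -6*y**2 - 34*y - 48; vanishes at y ∈ {-3}. (3, -3): f_x = 0, f = 0 — SINGULAR.
  x = 4: f_y(4, y) = -6*y**2 - 32*y - 42; vanishes at y ∈ {-3}. (4, -3): f_x = 3 ≠ 0.
Only singular point on the grid: (3, -3).
Classify: substitute x = 3 + u, y = -3 + v and expand: f = u**3 + u*v**2 - 2*v**3 + v**2.
No constant or linear terms (consistent with a singular point). Quadratic part: v**2. Cubic part: u**3 + u*v**2 - 2*v**3.
The quadratic part v**2 is a perfect square, so there is a single (double) tangent line v = 0, i.e. y = -3. Restricting the cubic part to that line (v = 0) leaves u**3 ≠ 0, so f is not divisible by v and the branch is v² ≈ -u**3 to lowest order — this is a cusp.
Classification: cusp.


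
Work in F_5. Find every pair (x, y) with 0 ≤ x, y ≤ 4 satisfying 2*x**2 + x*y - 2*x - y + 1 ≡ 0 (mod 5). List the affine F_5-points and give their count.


Affine F_5-points: {(0, 1), (2, 0), (3, 1), (4, 0)}; count = 4.

For each of the 25 pairs (x, y) ∈ F_5², evaluate f(x, y) mod 5. Record the zeros.
  x = 0: [0↦1, 1↦0, 2↦4, 3↦3, 4↦2]  zeros at y ∈ {1}
  x = 1: [0↦1, 1↦1, 2↦1, 3↦1, 4↦1]  zeros at y ∈ ∅
  x = 2: [0↦0, 1↦1, 2↦2, 3↦3, 4↦4]  zeros at y ∈ {0}
  x = 3: [0↦3, 1↦0, 2↦2, 3↦4, 4↦1]  zeros at y ∈ {1}
  x = 4: [0↦0, 1↦3, 2↦1, 3↦4, 4↦2]  zeros at y ∈ {0}
Collecting zeros: affine points = {(0, 1), (2, 0), (3, 1), (4, 0)}.
Total count |C(F_5)_aff| = 4.


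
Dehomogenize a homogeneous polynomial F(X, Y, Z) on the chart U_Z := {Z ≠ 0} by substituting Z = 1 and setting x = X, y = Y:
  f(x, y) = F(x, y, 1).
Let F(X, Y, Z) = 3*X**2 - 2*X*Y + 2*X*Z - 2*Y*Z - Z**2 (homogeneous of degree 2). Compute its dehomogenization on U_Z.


f(x, y) = 3*x**2 - 2*x*y + 2*x - 2*y - 1

On U_Z we set Z = 1. Each monomial c·X^i·Y^j·Z^k in F becomes c·x^i·y^j·1^k = c·x^i·y^j.
Substituting Z = 1: F(X, Y, 1) = 3*x**2 - 2*x*y + 2*x - 2*y - 1.
Note: deg(f) ≤ deg(F) = 2; strict inequality happens when F is divisible by Z (lost terms).


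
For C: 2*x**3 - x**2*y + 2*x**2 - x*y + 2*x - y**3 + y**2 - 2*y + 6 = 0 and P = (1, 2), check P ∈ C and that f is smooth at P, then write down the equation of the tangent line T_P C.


Tangent line at P: 6*x - 12*y + 18 = 0.

Step 1: f(1, 2) = 0, so P lies on C.
Step 2: partial derivatives
  f_x(x, y) = 6*x**2 - 2*x*y + 4*x - y + 2, f_y(x, y) = -x**2 - x - 3*y**2 + 2*y - 2.
  f_x(P) = 6, f_y(P) = -12 (gradient nonzero, so P is smooth).
Step 3: tangent line at P: 6·(x − 1) + -12·(y − 2) = 0.
Expanding: 6*x - 12*y + 18 = 0.


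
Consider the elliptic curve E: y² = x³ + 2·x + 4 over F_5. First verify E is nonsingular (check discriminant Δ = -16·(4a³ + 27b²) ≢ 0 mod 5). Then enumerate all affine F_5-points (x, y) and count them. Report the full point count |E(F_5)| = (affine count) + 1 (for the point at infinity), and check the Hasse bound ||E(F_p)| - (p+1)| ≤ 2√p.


Affine points = {(0, 2), (0, 3), (2, 1), (2, 4), (4, 1), (4, 4)}; affine count = 6; |E(F_5)| = 7.

Discriminant check: Δ ∝ 4a³ + 27b² = 4·2³ + 27·4² = 4·8 + 27·16 ≡ 4 (mod 5). Nonzero ⇒ E is nonsingular.
For each x ∈ F_5, compute rhs = x³ + 2·x + 4 mod 5, then count y ∈ F_5 with y² ≡ rhs.
  x = 0: rhs = 4, matching y values: 2, 3 (2 points).
  x = 1: rhs = 2, matching y values: none (0 points).
  x = 2: rhs = 1, matching y values: 1, 4 (2 points).
  x = 3: rhs = 2, matching y values: none (0 points).
  x = 4: rhs = 1, matching y values: 1, 4 (2 points).
Total affine count: 6.
Full point count |E(F_5)| = 6 + 1 = 7.
Hasse bound: |7 − (5+1)| = |1| = 1 ≤ 2√5 ≈ 4.4721 ✓.


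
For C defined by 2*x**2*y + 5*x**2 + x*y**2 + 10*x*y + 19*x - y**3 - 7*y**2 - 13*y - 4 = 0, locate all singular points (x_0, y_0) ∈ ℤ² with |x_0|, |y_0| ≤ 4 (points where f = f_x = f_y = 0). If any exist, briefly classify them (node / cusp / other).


Singular points: {(-1, -3)}; classification: node.

Compute partial derivatives:
  f_x = 4*x*y + 10*x + y**2 + 10*y + 19.
  f_y = 2*x**2 + 2*x*y + 10*x - 3*y**2 - 14*y - 13.
Scan x_0 ∈ {−4, ..., 4}. For each x_0, f_y(x_0, y) is a polynomial in y; find its integer roots y ∈ {−4, ..., 4}, then test f_x and f at those candidates.
  x = -4: f_y(-4, y) = -3*y**2 - 22*y - 21; no integer root y with |y| ≤ 4.
  x = -3: f_y(-3, y) = -3*y**2 - 20*y - 25; no integer root y with |y| ≤ 4.
  x = -2: f_y(-2, y) = -3*y**2 - 18*y - 25; no integer root y with |y| ≤ 4.
  x = -1: f_y(-1, y) = -3*y**2 - 16*y - 21; vanishes at y ∈ {-3}. (-1, -3): f_x = 0, f = 0 — SINGULAR.
  x = 0: f_y(0, y) = -3*y**2 - 14*y - 13; no integer root y with |y| ≤ 4.
  x = 1: f_y(1, y) = -3*y**2 - 12*y - 1; no integer root y with |y| ≤ 4.
  x = 2: f_y(2, y) = -3*y**2 - 10*y + 15; no integer root y with |y| ≤ 4.
  x = 3: f_y(3, y) = -3*y**2 - 8*y + 35; no integer root y with |y| ≤ 4.
  x = 4: f_y(4, y) = -3*y**2 - 6*y + 59; no integer root y with |y| ≤ 4.
Only singular point on the grid: (-1, -3).
Classify: substitute x = -1 + u, y = -3 + v and expand: f = 2*u**2*v - u**2 + u*v**2 - v**3 + v**2.
No constant or linear terms (consistent with a singular point). Quadratic part: -u**2 + v**2. Cubic part: 2*u**2*v + u*v**2 - v**3.
The quadratic part v**2 - u**2 = (v − u)(v + u) splits into two distinct linear factors, so there are two distinct tangent lines y − -3 = ±(x − -1) — this is a node (ordinary double point).
Classification: node.


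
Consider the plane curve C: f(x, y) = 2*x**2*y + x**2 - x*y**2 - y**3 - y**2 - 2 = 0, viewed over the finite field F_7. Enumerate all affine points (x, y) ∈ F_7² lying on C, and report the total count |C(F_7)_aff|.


Affine F_7-points: {(0, 2), (2, 3), (3, 0), (3, 4), (3, 6), (4, 0), (5, 2), (5, 4), (6, 1)}; count = 9.

For each of the 49 pairs (x, y) ∈ F_7², evaluate f(x, y) mod 7. Record the zeros.
  x = 0: [0↦5, 1↦3, 2↦0, 3↦4, 4↦2, 5↦2, 6↦5]  zeros at y ∈ {2}
  x = 1: [0↦6, 1↦5, 2↦1, 3↦2, 4↦2, 5↦2, 6↦3]  zeros at y ∈ ∅
  x = 2: [0↦2, 1↦6, 2↦5, 3↦0, 4↦6, 5↦3, 6↦6]  zeros at y ∈ {3}
  x = 3: [0↦0, 1↦6, 2↦5, 3↦5, 4↦0, 5↦5, 6↦0]  zeros at y ∈ {0, 4, 6}
  x = 4: [0↦0, 1↦5, 2↦1, 3↦3, 4↦5, 5↦1, 6↦6]  zeros at y ∈ {0}
  x = 5: [0↦2, 1↦3, 2↦0, 3↦1, 4↦0, 5↦5, 6↦3]  zeros at y ∈ {2, 4}
  x = 6: [0↦6, 1↦0, 2↦2, 3↦6, 4↦6, 5↦3, 6↦5]  zeros at y ∈ {1}
Collecting zeros: affine points = {(0, 2), (2, 3), (3, 0), (3, 4), (3, 6), (4, 0), (5, 2), (5, 4), (6, 1)}.
Total count |C(F_7)_aff| = 9.


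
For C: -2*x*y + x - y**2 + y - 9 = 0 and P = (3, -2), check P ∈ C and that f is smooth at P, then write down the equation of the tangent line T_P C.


Tangent line at P: 5*x - y - 17 = 0.

Step 1: f(3, -2) = 0, so P lies on C.
Step 2: partial derivatives
  f_x(x, y) = 1 - 2*y, f_y(x, y) = -2*x - 2*y + 1.
  f_x(P) = 5, f_y(P) = -1 (gradient nonzero, so P is smooth).
Step 3: tangent line at P: 5·(x − 3) + -1·(y − -2) = 0.
Expanding: 5*x - y - 17 = 0.


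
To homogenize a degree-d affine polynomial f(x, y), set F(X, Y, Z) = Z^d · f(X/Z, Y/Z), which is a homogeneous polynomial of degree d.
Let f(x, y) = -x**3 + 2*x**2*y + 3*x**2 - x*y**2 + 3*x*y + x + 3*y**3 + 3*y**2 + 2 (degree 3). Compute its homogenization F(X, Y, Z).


F(X, Y, Z) = -X**3 + 2*X**2*Y + 3*X**2*Z - X*Y**2 + 3*X*Y*Z + X*Z**2 + 3*Y**3 + 3*Y**2*Z + 2*Z**3

deg(f) = 3.
Substitute x = X/Z, y = Y/Z into f, then multiply by Z^3.
  monomial -1·x^3·y^0 ↦ -1·X^3·Y^0·Z^0.
  monomial 2·x^2·y^1 ↦ 2·X^2·Y^1·Z^0.
  monomial 3·x^2·y^0 ↦ 3·X^2·Y^0·Z^1.
  monomial -1·x^1·y^2 ↦ -1·X^1·Y^2·Z^0.
  monomial 3·x^1·y^1 ↦ 3·X^1·Y^1·Z^1.
  monomial 1·x^1·y^0 ↦ 1·X^1·Y^0·Z^2.
  monomial 3·x^0·y^3 ↦ 3·X^0·Y^3·Z^0.
  monomial 3·x^0·y^2 ↦ 3·X^0·Y^2·Z^1.
  monomial 2·x^0·y^0 ↦ 2·X^0·Y^0·Z^3.
Collecting: F(X, Y, Z) = -X**3 + 2*X**2*Y + 3*X**2*Z - X*Y**2 + 3*X*Y*Z + X*Z**2 + 3*Y**3 + 3*Y**2*Z + 2*Z**3.


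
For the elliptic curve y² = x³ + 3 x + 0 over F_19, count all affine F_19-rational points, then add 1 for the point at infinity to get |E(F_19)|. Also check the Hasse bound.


Affine points = {(0, 0), (1, 2), (1, 17), (3, 6), (3, 13), (4, 0), (5, 8), (5, 11), (6, 5), (6, 14), (8, 2), (8, 17), (10, 2), (10, 17), (12, 4), (12, 15), (15, 0), (17, 9), (17, 10)}; affine count = 19; |E(F_19)| = 20.

Discriminant check: Δ ∝ 4a³ + 27b² = 4·3³ + 27·0² = 4·27 + 27·0 ≡ 13 (mod 19). Nonzero ⇒ E is nonsingular.
For each x ∈ F_19, compute rhs = x³ + 3·x + 0 mod 19, then count y ∈ F_19 with y² ≡ rhs.
  x = 0: rhs = 0, matching y values: 0 (1 points).
  x = 1: rhs = 4, matching y values: 2, 17 (2 points).
  x = 2: rhs = 14, matching y values: none (0 points).
  x = 3: rhs = 17, matching y values: 6, 13 (2 points).
  x = 4: rhs = 0, matching y values: 0 (1 points).
  x = 5: rhs = 7, matching y values: 8, 11 (2 points).
  x = 6: rhs = 6, matching y values: 5, 14 (2 points).
  x = 7: rhs = 3, matching y values: none (0 points).
  x = 8: rhs = 4, matching y values: 2, 17 (2 points).
  x = 9: rhs = 15, matching y values: none (0 points).
  x = 10: rhs = 4, matching y values: 2, 17 (2 points).
  x = 11: rhs = 15, matching y values: none (0 points).
  x = 12: rhs = 16, matching y values: 4, 15 (2 points).
  x = 13: rhs = 13, matching y values: none (0 points).
  x = 14: rhs = 12, matching y values: none (0 points).
  x = 15: rhs = 0, matching y values: 0 (1 points).
  x = 16: rhs = 2, matching y values: none (0 points).
  x = 17: rhs = 5, matching y values: 9, 10 (2 points).
  x = 18: rhs = 15, matching y values: none (0 points).
Total affine count: 19.
Full point count |E(F_19)| = 19 + 1 = 20.
Hasse bound: |20 − (19+1)| = |0| = 0 ≤ 2√19 ≈ 8.7178 ✓.


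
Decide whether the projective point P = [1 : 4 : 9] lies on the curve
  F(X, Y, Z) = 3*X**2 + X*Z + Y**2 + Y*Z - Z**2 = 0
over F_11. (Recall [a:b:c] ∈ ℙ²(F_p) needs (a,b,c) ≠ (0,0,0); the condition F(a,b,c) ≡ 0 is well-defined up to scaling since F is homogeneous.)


F(1,4,9) ≡ 5 (mod 11); P is NOT on the curve.

Evaluate F(1, 4, 9) term-by-term (mod 11).
  3*X**2 ↦ 3·1·1·1 = 3
  X*Z ↦ 1·1·1·9 = 9
  Y**2 ↦ 1·1·16·1 = 16
  Y*Z ↦ 1·1·4·9 = 36
  -Z**2 ↦ -1·1·1·81 = -81
Sum: F(1, 4, 9) = (3) + (9) + (16) + (36) + (-81) = -17.
Reducing mod 11: -17 ≡ 5 (mod 11).
Since F(a, b, c) ≡ 5 ≠ 0 (mod 11), P does NOT lie on the curve.


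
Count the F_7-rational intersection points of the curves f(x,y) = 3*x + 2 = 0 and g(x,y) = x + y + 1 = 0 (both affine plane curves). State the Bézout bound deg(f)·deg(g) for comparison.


Common zeros: {(4, 2)}; count = 1; Bézout bound = 1.

deg(f) = 1, deg(g) = 1, so Bézout bound = 1.
Scan x ∈ F_7. For each x, list the y ∈ F_7 with f(x, y) ≡ 0 and those with g(x, y) ≡ 0 (mod 7); the common zeros in that column are the intersection.
  x = 0: f ≡ 0 at y ∈ ∅; g ≡ 0 at y ∈ {6}; common: ∅.
  x = 1: f ≡ 0 at y ∈ ∅; g ≡ 0 at y ∈ {5}; common: ∅.
  x = 2: f ≡ 0 at y ∈ ∅; g ≡ 0 at y ∈ {4}; common: ∅.
  x = 3: f ≡ 0 at y ∈ ∅; g ≡ 0 at y ∈ {3}; common: ∅.
  x = 4: f ≡ 0 at y ∈ {0, 1, 2, 3, 4, 5, 6}; g ≡ 0 at y ∈ {2}; common: {2}.
  x = 5: f ≡ 0 at y ∈ ∅; g ≡ 0 at y ∈ {1}; common: ∅.
  x = 6: f ≡ 0 at y ∈ ∅; g ≡ 0 at y ∈ {0}; common: ∅.
Collecting: common zeros = {(4, 2)}, so the count is 1.
Comparison with the Bézout bound: 1 ≤ 1 = deg(f)·deg(g), as expected for curves with no common component (the bound is attained).


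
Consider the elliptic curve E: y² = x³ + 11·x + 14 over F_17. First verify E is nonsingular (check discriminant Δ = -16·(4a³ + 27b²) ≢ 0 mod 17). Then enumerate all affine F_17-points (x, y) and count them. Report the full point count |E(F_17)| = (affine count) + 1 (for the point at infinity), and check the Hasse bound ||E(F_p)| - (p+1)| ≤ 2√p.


Affine points = {(1, 3), (1, 14), (7, 3), (7, 14), (8, 6), (8, 11), (9, 3), (9, 14), (10, 6), (10, 11), (11, 2), (11, 15), (12, 2), (12, 15), (13, 5), (13, 12), (15, 1), (15, 16), (16, 6), (16, 11)}; affine count = 20; |E(F_17)| = 21.

Discriminant check: Δ ∝ 4a³ + 27b² = 4·11³ + 27·14² = 4·1331 + 27·196 ≡ 8 (mod 17). Nonzero ⇒ E is nonsingular.
For each x ∈ F_17, compute rhs = x³ + 11·x + 14 mod 17, then count y ∈ F_17 with y² ≡ rhs.
  x = 0: rhs = 14, matching y values: none (0 points).
  x = 1: rhs = 9, matching y values: 3, 14 (2 points).
  x = 2: rhs = 10, matching y values: none (0 points).
  x = 3: rhs = 6, matching y values: none (0 points).
  x = 4: rhs = 3, matching y values: none (0 points).
  x = 5: rhs = 7, matching y values: none (0 points).
  x = 6: rhs = 7, matching y values: none (0 points).
  x = 7: rhs = 9, matching y values: 3, 14 (2 points).
  x = 8: rhs = 2, matching y values: 6, 11 (2 points).
  x = 9: rhs = 9, matching y values: 3, 14 (2 points).
  x = 10: rhs = 2, matching y values: 6, 11 (2 points).
  x = 11: rhs = 4, matching y values: 2, 15 (2 points).
  x = 12: rhs = 4, matching y values: 2, 15 (2 points).
  x = 13: rhs = 8, matching y values: 5, 12 (2 points).
  x = 14: rhs = 5, matching y values: none (0 points).
  x = 15: rhs = 1, matching y values: 1, 16 (2 points).
  x = 16: rhs = 2, matching y values: 6, 11 (2 points).
Total affine count: 20.
Full point count |E(F_17)| = 20 + 1 = 21.
Hasse bound: |21 − (17+1)| = |3| = 3 ≤ 2√17 ≈ 8.2462 ✓.


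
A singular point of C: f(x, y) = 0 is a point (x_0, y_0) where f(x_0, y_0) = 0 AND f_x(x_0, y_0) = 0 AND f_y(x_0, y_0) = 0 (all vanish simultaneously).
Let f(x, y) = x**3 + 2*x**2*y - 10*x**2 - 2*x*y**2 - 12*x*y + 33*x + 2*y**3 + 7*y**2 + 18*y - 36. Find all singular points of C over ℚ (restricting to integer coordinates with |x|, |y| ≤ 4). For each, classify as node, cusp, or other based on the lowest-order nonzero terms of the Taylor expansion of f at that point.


Singular points: {(3, 0)}; classification: node.

Compute partial derivatives:
  f_x = 3*x**2 + 4*x*y - 20*x - 2*y**2 - 12*y + 33.
  f_y = 2*x**2 - 4*x*y - 12*x + 6*y**2 + 14*y + 18.
Scan x_0 ∈ {−4, ..., 4}. For each x_0, f_y(x_0, y) is a polynomial in y; find its integer roots y ∈ {−4, ..., 4}, then test f_x and f at those candidates.
  x = -4: f_y(-4, y) = 6*y**2 + 30*y + 98; no integer root y with |y| ≤ 4.
  x = -3: f_y(-3, y) = 6*y**2 + 26*y + 72; no integer root y with |y| ≤ 4.
  x = -2: f_y(-2, y) = 6*y**2 + 22*y + 50; no integer root y with |y| ≤ 4.
  x = -1: f_y(-1, y) = 6*y**2 + 18*y + 32; no integer root y with |y| ≤ 4.
  x = 0: f_y(0, y) = 6*y**2 + 14*y + 18; no integer root y with |y| ≤ 4.
  x = 1: f_y(1, y) = 6*y**2 + 10*y + 8; no integer root y with |y| ≤ 4.
  x = 2: f_y(2, y) = 6*y**2 + 6*y + 2; no integer root y with |y| ≤ 4.
  x = 3: f_y(3, y) = 6*y**2 + 2*y; vanishes at y ∈ {0}. (3, 0): f_x = 0, f = 0 — SINGULAR.
  x = 4: f_y(4, y) = 6*y**2 - 2*y + 2; no integer root y with |y| ≤ 4.
Only singular point on the grid: (3, 0).
Classify: substitute x = 3 + u, y = 0 + v and expand: f = u**3 + 2*u**2*v - u**2 - 2*u*v**2 + 2*v**3 + v**2.
No constant or linear terms (consistent with a singular point). Quadratic part: -u**2 + v**2. Cubic part: u**3 + 2*u**2*v - 2*u*v**2 + 2*v**3.
The quadratic part v**2 - u**2 = (v − u)(v + u) splits into two distinct linear factors, so there are two distinct tangent lines y − 0 = ±(x − 3) — this is a node (ordinary double point).
Classification: node.


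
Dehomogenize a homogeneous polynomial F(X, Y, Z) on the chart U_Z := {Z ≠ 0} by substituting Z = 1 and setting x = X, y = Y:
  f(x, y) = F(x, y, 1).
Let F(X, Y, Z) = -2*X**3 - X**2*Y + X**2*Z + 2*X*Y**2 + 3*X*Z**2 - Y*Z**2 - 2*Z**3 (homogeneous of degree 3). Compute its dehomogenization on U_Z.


f(x, y) = -2*x**3 - x**2*y + x**2 + 2*x*y**2 + 3*x - y - 2

On U_Z we set Z = 1. Each monomial c·X^i·Y^j·Z^k in F becomes c·x^i·y^j·1^k = c·x^i·y^j.
Substituting Z = 1: F(X, Y, 1) = -2*x**3 - x**2*y + x**2 + 2*x*y**2 + 3*x - y - 2.
Note: deg(f) ≤ deg(F) = 3; strict inequality happens when F is divisible by Z (lost terms).


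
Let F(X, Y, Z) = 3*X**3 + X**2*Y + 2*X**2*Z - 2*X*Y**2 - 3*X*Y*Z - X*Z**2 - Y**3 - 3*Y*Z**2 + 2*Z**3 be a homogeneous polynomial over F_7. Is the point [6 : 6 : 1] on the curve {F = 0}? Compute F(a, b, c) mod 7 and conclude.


F(6,6,1) ≡ 4 (mod 7); P is NOT on the curve.

Evaluate F(6, 6, 1) term-by-term (mod 7).
  3*X**3 ↦ 3·216·1·1 = 648
  X**2*Y ↦ 1·36·6·1 = 216
  2*X**2*Z ↦ 2·36·1·1 = 72
  -2*X*Y**2 ↦ -2·6·36·1 = -432
  -3*X*Y*Z ↦ -3·6·6·1 = -108
  -X*Z**2 ↦ -1·6·1·1 = -6
  -Y**3 ↦ -1·1·216·1 = -216
  -3*Y*Z**2 ↦ -3·1·6·1 = -18
  2*Z**3 ↦ 2·1·1·1 = 2
Sum: F(6, 6, 1) = (648) + (216) + (72) + (-432) + (-108) + (-6) + (-216) + (-18) + (2) = 158.
Reducing mod 7: 158 ≡ 4 (mod 7).
Since F(a, b, c) ≡ 4 ≠ 0 (mod 7), P does NOT lie on the curve.


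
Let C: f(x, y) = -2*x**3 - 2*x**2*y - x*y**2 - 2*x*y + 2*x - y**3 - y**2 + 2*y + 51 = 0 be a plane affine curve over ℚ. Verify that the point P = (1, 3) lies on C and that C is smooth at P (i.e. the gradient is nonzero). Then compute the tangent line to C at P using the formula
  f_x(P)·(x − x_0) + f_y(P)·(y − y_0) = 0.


Tangent line at P: -31*x - 41*y + 154 = 0.

Step 1: f(1, 3) = 0, so P lies on C.
Step 2: partial derivatives
  f_x(x, y) = -6*x**2 - 4*x*y - y**2 - 2*y + 2, f_y(x, y) = -2*x**2 - 2*x*y - 2*x - 3*y**2 - 2*y + 2.
  f_x(P) = -31, f_y(P) = -41 (gradient nonzero, so P is smooth).
Step 3: tangent line at P: -31·(x − 1) + -41·(y − 3) = 0.
Expanding: -31*x - 41*y + 154 = 0.


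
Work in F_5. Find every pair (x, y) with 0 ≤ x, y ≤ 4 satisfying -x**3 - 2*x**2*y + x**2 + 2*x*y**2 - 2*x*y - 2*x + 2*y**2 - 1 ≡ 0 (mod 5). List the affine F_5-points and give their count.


Affine F_5-points: {(1, 2), (1, 4), (2, 1), (3, 0), (3, 3)}; count = 5.

For each of the 25 pairs (x, y) ∈ F_5², evaluate f(x, y) mod 5. Record the zeros.
  x = 0: [0↦4, 1↦1, 2↦2, 3↦2, 4↦1]  zeros at y ∈ ∅
  x = 1: [0↦2, 1↦2, 2↦0, 3↦1, 4↦0]  zeros at y ∈ {2, 4}
  x = 2: [0↦1, 1↦0, 2↦1, 3↦4, 4↦4]  zeros at y ∈ {1}
  x = 3: [0↦0, 1↦4, 2↦4, 3↦0, 4↦2]  zeros at y ∈ {0, 3}
  x = 4: [0↦3, 1↦3, 2↦3, 3↦3, 4↦3]  zeros at y ∈ ∅
Collecting zeros: affine points = {(1, 2), (1, 4), (2, 1), (3, 0), (3, 3)}.
Total count |C(F_5)_aff| = 5.


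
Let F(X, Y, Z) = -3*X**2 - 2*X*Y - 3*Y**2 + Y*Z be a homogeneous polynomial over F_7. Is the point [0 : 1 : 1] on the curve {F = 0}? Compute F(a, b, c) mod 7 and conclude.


F(0,1,1) ≡ 5 (mod 7); P is NOT on the curve.

Evaluate F(0, 1, 1) term-by-term (mod 7).
  -3*X**2 ↦ -3·0·1·1 = 0
  -2*X*Y ↦ -2·0·1·1 = 0
  -3*Y**2 ↦ -3·1·1·1 = -3
  Y*Z ↦ 1·1·1·1 = 1
Sum: F(0, 1, 1) = (0) + (0) + (-3) + (1) = -2.
Reducing mod 7: -2 ≡ 5 (mod 7).
Since F(a, b, c) ≡ 5 ≠ 0 (mod 7), P does NOT lie on the curve.


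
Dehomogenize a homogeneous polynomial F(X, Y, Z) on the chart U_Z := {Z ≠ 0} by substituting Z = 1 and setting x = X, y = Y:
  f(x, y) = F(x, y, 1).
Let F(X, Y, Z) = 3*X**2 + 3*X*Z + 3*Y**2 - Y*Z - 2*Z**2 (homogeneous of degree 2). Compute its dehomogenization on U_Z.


f(x, y) = 3*x**2 + 3*x + 3*y**2 - y - 2

On U_Z we set Z = 1. Each monomial c·X^i·Y^j·Z^k in F becomes c·x^i·y^j·1^k = c·x^i·y^j.
Substituting Z = 1: F(X, Y, 1) = 3*x**2 + 3*x + 3*y**2 - y - 2.
Note: deg(f) ≤ deg(F) = 2; strict inequality happens when F is divisible by Z (lost terms).


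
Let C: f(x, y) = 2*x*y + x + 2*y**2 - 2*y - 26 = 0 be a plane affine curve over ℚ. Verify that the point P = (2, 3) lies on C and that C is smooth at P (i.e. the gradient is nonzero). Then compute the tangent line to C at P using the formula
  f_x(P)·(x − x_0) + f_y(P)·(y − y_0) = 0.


Tangent line at P: 7*x + 14*y - 56 = 0.

Step 1: f(2, 3) = 0, so P lies on C.
Step 2: partial derivatives
  f_x(x, y) = 2*y + 1, f_y(x, y) = 2*x + 4*y - 2.
  f_x(P) = 7, f_y(P) = 14 (gradient nonzero, so P is smooth).
Step 3: tangent line at P: 7·(x − 2) + 14·(y − 3) = 0.
Expanding: 7*x + 14*y - 56 = 0.


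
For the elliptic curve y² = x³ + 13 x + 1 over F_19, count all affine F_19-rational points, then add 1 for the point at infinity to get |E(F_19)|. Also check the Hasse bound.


Affine points = {(0, 1), (0, 18), (2, 4), (2, 15), (5, 1), (5, 18), (7, 6), (7, 13), (8, 3), (8, 16), (9, 7), (9, 12), (12, 2), (12, 17), (13, 7), (13, 12), (14, 1), (14, 18), (16, 7), (16, 12), (17, 9), (17, 10), (18, 5), (18, 14)}; affine count = 24; |E(F_19)| = 25.

Discriminant check: Δ ∝ 4a³ + 27b² = 4·13³ + 27·1² = 4·2197 + 27·1 ≡ 18 (mod 19). Nonzero ⇒ E is nonsingular.
For each x ∈ F_19, compute rhs = x³ + 13·x + 1 mod 19, then count y ∈ F_19 with y² ≡ rhs.
  x = 0: rhs = 1, matching y values: 1, 18 (2 points).
  x = 1: rhs = 15, matching y values: none (0 points).
  x = 2: rhs = 16, matching y values: 4, 15 (2 points).
  x = 3: rhs = 10, matching y values: none (0 points).
  x = 4: rhs = 3, matching y values: none (0 points).
  x = 5: rhs = 1, matching y values: 1, 18 (2 points).
  x = 6: rhs = 10, matching y values: none (0 points).
  x = 7: rhs = 17, matching y values: 6, 13 (2 points).
  x = 8: rhs = 9, matching y values: 3, 16 (2 points).
  x = 9: rhs = 11, matching y values: 7, 12 (2 points).
  x = 10: rhs = 10, matching y values: none (0 points).
  x = 11: rhs = 12, matching y values: none (0 points).
  x = 12: rhs = 4, matching y values: 2, 17 (2 points).
  x = 13: rhs = 11, matching y values: 7, 12 (2 points).
  x = 14: rhs = 1, matching y values: 1, 18 (2 points).
  x = 15: rhs = 18, matching y values: none (0 points).
  x = 16: rhs = 11, matching y values: 7, 12 (2 points).
  x = 17: rhs = 5, matching y values: 9, 10 (2 points).
  x = 18: rhs = 6, matching y values: 5, 14 (2 points).
Total affine count: 24.
Full point count |E(F_19)| = 24 + 1 = 25.
Hasse bound: |25 − (19+1)| = |5| = 5 ≤ 2√19 ≈ 8.7178 ✓.


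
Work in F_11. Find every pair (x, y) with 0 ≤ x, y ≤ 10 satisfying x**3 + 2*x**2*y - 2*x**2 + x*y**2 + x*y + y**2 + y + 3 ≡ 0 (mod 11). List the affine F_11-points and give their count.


Affine F_11-points: {(0, 5), (1, 10), (4, 1), (4, 7), (7, 3), (10, 0)}; count = 6.

For each of the 121 pairs (x, y) ∈ F_11², evaluate f(x, y) mod 11. Record the zeros.
  x = 0: [0↦3, 1↦5, 2↦9, 3↦4, 4↦1, 5↦0, 6↦1, 7↦4, 8↦9, 9↦5, 10↦3]  zeros at y ∈ {5}
  x = 1: [0↦2, 1↦8, 2↦7, 3↦10, 4↦6, 5↦6, 6↦10, 7↦7, 8↦8, 9↦2, 10↦0]  zeros at y ∈ {10}
  x = 2: [0↦3, 1↦6, 2↦4, 3↦8, 4↦7, 5↦1, 6↦1, 7↦7, 8↦8, 9↦4, 10↦6]  zeros at y ∈ ∅
  x = 3: [0↦1, 1↦5, 2↦6, 3↦4, 4↦10, 5↦2, 6↦2, 7↦10, 8↦4, 9↦6, 10↦5]  zeros at y ∈ ∅
  x = 4: [0↦2, 1↦0, 2↦8, 3↦4, 4↦10, 5↦4, 6↦8, 7↦0, 8↦2, 9↦3, 10↦3]  zeros at y ∈ {1, 7}
  x = 5: [0↦1, 1↦8, 2↦5, 3↦3, 4↦2, 5↦2, 6↦3, 7↦5, 8↦8, 9↦1, 10↦6]  zeros at y ∈ ∅
  x = 6: [0↦4, 1↦2, 2↦3, 3↦7, 4↦3, 5↦2, 6↦4, 7↦9, 8↦6, 9↦6, 10↦9]  zeros at y ∈ ∅
  x = 7: [0↦6, 1↦10, 2↦8, 3↦0, 4↦8, 5↦10, 6↦6, 7↦7, 8↦2, 9↦2, 10↦7]  zeros at y ∈ {3}
  x = 8: [0↦2, 1↦5, 2↦4, 3↦10, 4↦1, 5↦10, 6↦4, 7↦5, 8↦2, 9↦6, 10↦6]  zeros at y ∈ ∅
  x = 9: [0↦9, 1↦4, 2↦8, 3↦10, 4↦10, 5↦8, 6↦4, 7↦9, 8↦1, 9↦2, 10↦1]  zeros at y ∈ ∅
  x = 10: [0↦0, 1↦2, 2↦4, 3↦6, 4↦8, 5↦10, 6↦1, 7↦3, 8↦5, 9↦7, 10↦9]  zeros at y ∈ {0}
Collecting zeros: affine points = {(0, 5), (1, 10), (4, 1), (4, 7), (7, 3), (10, 0)}.
Total count |C(F_11)_aff| = 6.


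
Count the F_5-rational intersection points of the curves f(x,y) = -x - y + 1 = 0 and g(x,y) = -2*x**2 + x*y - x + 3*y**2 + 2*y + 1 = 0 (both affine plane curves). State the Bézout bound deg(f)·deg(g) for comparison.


Common zeros: {(2, 4)}; count = 1; Bézout bound = 2.

deg(f) = 1, deg(g) = 2, so Bézout bound = 2.
Scan x ∈ F_5. For each x, list the y ∈ F_5 with f(x, y) ≡ 0 and those with g(x, y) ≡ 0 (mod 5); the common zeros in that column are the intersection.
  x = 0: f ≡ 0 at y ∈ {1}; g ≡ 0 at y ∈ ∅; common: ∅.
  x = 1: f ≡ 0 at y ∈ {0}; g ≡ 0 at y ∈ ∅; common: ∅.
  x = 2: f ≡ 0 at y ∈ {4}; g ≡ 0 at y ∈ {3, 4}; common: {4}.
  x = 3: f ≡ 0 at y ∈ {3}; g ≡ 0 at y ∈ {0}; common: ∅.
  x = 4: f ≡ 0 at y ∈ {2}; g ≡ 0 at y ∈ {0, 3}; common: ∅.
Collecting: common zeros = {(2, 4)}, so the count is 1.
Comparison with the Bézout bound: 1 ≤ 2 = deg(f)·deg(g), as expected for curves with no common component (the affine F_5-count falls short of the bound because intersections may lie at infinity, over extension fields, or carry multiplicity).


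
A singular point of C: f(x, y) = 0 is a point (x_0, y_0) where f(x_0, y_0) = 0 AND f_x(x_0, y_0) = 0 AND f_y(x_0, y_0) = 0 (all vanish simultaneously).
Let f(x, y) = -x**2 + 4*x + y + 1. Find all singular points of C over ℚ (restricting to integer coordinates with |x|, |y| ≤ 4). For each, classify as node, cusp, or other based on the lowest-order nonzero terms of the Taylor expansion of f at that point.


No singular points in the scanned grid; C is smooth there.

Compute partial derivatives:
  f_x = 4 - 2*x.
  f_y = 1.
f_y = 1 is a nonzero constant, so f_y never vanishes: no point (x, y) can satisfy f = f_x = f_y = 0. In particular no (x, y) ∈ {−4, ..., 4}² is singular; the curve is smooth.


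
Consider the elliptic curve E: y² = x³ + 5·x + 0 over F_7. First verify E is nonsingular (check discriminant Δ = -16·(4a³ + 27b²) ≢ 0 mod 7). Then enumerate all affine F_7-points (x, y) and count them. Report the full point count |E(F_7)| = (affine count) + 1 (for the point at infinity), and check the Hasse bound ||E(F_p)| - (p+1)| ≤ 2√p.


Affine points = {(0, 0), (2, 2), (2, 5), (3, 0), (4, 0), (6, 1), (6, 6)}; affine count = 7; |E(F_7)| = 8.

Discriminant check: Δ ∝ 4a³ + 27b² = 4·5³ + 27·0² = 4·125 + 27·0 ≡ 3 (mod 7). Nonzero ⇒ E is nonsingular.
For each x ∈ F_7, compute rhs = x³ + 5·x + 0 mod 7, then count y ∈ F_7 with y² ≡ rhs.
  x = 0: rhs = 0, matching y values: 0 (1 points).
  x = 1: rhs = 6, matching y values: none (0 points).
  x = 2: rhs = 4, matching y values: 2, 5 (2 points).
  x = 3: rhs = 0, matching y values: 0 (1 points).
  x = 4: rhs = 0, matching y values: 0 (1 points).
  x = 5: rhs = 3, matching y values: none (0 points).
  x = 6: rhs = 1, matching y values: 1, 6 (2 points).
Total affine count: 7.
Full point count |E(F_7)| = 7 + 1 = 8.
Hasse bound: |8 − (7+1)| = |0| = 0 ≤ 2√7 ≈ 5.2915 ✓.


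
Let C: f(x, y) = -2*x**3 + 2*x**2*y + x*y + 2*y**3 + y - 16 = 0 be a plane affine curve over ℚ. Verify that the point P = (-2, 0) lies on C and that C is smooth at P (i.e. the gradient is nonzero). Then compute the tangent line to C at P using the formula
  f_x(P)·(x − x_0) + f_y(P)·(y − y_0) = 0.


Tangent line at P: -24*x + 7*y - 48 = 0.

Step 1: f(-2, 0) = 0, so P lies on C.
Step 2: partial derivatives
  f_x(x, y) = -6*x**2 + 4*x*y + y, f_y(x, y) = 2*x**2 + x + 6*y**2 + 1.
  f_x(P) = -24, f_y(P) = 7 (gradient nonzero, so P is smooth).
Step 3: tangent line at P: -24·(x − -2) + 7·(y − 0) = 0.
Expanding: -24*x + 7*y - 48 = 0.


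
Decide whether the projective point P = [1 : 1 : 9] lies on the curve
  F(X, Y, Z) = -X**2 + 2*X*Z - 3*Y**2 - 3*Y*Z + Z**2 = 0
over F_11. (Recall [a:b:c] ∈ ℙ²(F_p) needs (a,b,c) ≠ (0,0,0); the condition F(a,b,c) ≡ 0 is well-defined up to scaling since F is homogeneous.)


F(1,1,9) ≡ 2 (mod 11); P is NOT on the curve.

Evaluate F(1, 1, 9) term-by-term (mod 11).
  -X**2 ↦ -1·1·1·1 = -1
  2*X*Z ↦ 2·1·1·9 = 18
  -3*Y**2 ↦ -3·1·1·1 = -3
  -3*Y*Z ↦ -3·1·1·9 = -27
  Z**2 ↦ 1·1·1·81 = 81
Sum: F(1, 1, 9) = (-1) + (18) + (-3) + (-27) + (81) = 68.
Reducing mod 11: 68 ≡ 2 (mod 11).
Since F(a, b, c) ≡ 2 ≠ 0 (mod 11), P does NOT lie on the curve.


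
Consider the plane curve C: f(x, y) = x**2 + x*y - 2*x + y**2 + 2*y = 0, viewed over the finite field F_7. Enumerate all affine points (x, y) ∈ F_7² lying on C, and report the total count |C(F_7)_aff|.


Affine F_7-points: {(0, 0), (0, 5), (2, 0), (2, 3), (4, 3), (4, 5)}; count = 6.

For each of the 49 pairs (x, y) ∈ F_7², evaluate f(x, y) mod 7. Record the zeros.
  x = 0: [0↦0, 1↦3, 2↦1, 3↦1, 4↦3, 5↦0, 6↦6]  zeros at y ∈ {0, 5}
  x = 1: [0↦6, 1↦3, 2↦2, 3↦3, 4↦6, 5↦4, 6↦4]  zeros at y ∈ ∅
  x = 2: [0↦0, 1↦5, 2↦5, 3↦0, 4↦4, 5↦3, 6↦4]  zeros at y ∈ {0, 3}
  x = 3: [0↦3, 1↦2, 2↦3, 3↦6, 4↦4, 5↦4, 6↦6]  zeros at y ∈ ∅
  x = 4: [0↦1, 1↦1, 2↦3, 3↦0, 4↦6, 5↦0, 6↦3]  zeros at y ∈ {3, 5}
  x = 5: [0↦1, 1↦2, 2↦5, 3↦3, 4↦3, 5↦5, 6↦2]  zeros at y ∈ ∅
  x = 6: [0↦3, 1↦5, 2↦2, 3↦1, 4↦2, 5↦5, 6↦3]  zeros at y ∈ ∅
Collecting zeros: affine points = {(0, 0), (0, 5), (2, 0), (2, 3), (4, 3), (4, 5)}.
Total count |C(F_7)_aff| = 6.
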